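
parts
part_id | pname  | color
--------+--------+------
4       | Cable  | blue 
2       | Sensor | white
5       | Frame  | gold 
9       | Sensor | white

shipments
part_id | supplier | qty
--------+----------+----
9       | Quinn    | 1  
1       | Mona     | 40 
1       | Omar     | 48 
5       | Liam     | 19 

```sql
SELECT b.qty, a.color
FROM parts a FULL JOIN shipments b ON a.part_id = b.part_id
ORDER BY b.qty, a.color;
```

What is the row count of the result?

6

FULL OUTER JOIN keeps every row from both sides; unmatched rows get NULL for the other side's columns.
Matching on a.part_id = b.part_id.
- a (part_id=4) has no partner → padded with NULL.
- a (part_id=2) has no partner → padded with NULL.
- a (part_id=5) pairs with 1 row(s) of b.
- a (part_id=9) pairs with 1 row(s) of b.
- 2 b row(s) had no a match → kept, a columns NULL.
Total: 2 matched + 4 padded = 6 rows.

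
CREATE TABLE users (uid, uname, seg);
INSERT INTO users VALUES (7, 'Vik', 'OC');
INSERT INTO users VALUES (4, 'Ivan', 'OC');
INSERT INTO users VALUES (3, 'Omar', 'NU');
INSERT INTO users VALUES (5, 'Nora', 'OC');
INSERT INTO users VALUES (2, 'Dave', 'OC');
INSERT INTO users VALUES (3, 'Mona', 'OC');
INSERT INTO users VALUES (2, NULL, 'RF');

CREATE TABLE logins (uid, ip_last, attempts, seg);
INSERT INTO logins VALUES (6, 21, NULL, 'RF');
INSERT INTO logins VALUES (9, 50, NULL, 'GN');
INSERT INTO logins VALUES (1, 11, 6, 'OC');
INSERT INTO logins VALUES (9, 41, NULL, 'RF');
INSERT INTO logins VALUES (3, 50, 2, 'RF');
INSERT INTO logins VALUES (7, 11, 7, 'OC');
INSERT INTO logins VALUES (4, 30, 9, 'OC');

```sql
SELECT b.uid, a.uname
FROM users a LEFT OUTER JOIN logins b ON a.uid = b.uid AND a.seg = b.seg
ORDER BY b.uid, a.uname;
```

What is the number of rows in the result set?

LEFT JOIN keeps every row from `users`; unmatched rows get NULL for `logins`'s columns.
Matching on a.uid = b.uid AND a.seg = b.seg.
- a[0] uid=7, seg=OC → 1 match(es) in b → 1 row(s).
- a[1] uid=4, seg=OC → 1 match(es) in b → 1 row(s).
- a[2] uid=3, seg=NU → no match; kept with NULLs on the b side.
- a[3] uid=5, seg=OC → no match; kept with NULLs on the b side.
- a[4] uid=2, seg=OC → no match; kept with NULLs on the b side.
- a[5] uid=3, seg=OC → no match; kept with NULLs on the b side.
- a[6] uid=2, seg=RF → no match; kept with NULLs on the b side.
Total: 2 matched + 5 padded = 7 rows.

7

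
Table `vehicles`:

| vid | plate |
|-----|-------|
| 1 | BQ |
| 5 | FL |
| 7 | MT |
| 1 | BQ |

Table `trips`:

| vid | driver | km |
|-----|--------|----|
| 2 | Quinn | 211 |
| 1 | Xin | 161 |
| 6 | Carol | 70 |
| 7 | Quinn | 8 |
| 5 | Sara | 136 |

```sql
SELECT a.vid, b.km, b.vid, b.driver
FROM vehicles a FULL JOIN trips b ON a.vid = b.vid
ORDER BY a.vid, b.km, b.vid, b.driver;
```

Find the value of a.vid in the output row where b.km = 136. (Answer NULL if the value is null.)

5

FULL OUTER JOIN keeps every row from both sides; unmatched rows get NULL for the other side's columns.
Matching on a.vid = b.vid.
- a[0] vid=1 → 1 match(es) in b → 1 row(s).
- a[1] vid=5 → 1 match(es) in b → 1 row(s).
- a[2] vid=7 → 1 match(es) in b → 1 row(s).
- a[3] vid=1 → 1 match(es) in b → 1 row(s).
- plus 2 unmatched b row(s), each kept with NULL a columns.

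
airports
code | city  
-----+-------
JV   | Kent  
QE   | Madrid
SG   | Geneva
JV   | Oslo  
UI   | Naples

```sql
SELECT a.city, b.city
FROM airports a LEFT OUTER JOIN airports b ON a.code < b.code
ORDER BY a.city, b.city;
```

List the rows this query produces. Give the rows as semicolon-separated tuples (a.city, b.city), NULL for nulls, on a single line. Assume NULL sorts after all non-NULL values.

(Geneva, Naples); (Kent, Geneva); (Kent, Madrid); (Kent, Naples); (Madrid, Geneva); (Madrid, Naples); (Naples, NULL); (Oslo, Geneva); (Oslo, Madrid); (Oslo, Naples)

LEFT JOIN keeps every row from `airports a`; unmatched rows get NULL for `airports b`'s columns.
Matching on a.code < b.code.
- a (code=JV) pairs with 3 row(s) of b.
- a (code=QE) pairs with 2 row(s) of b.
- a (code=SG) pairs with 1 row(s) of b.
- a (code=JV) pairs with 3 row(s) of b.
- a (code=UI) has no partner → padded with NULL.
After projecting and ordering:
a.city | b.city
Geneva | Naples
Kent | Geneva
Kent | Madrid
Kent | Naples
Madrid | Geneva
Madrid | Naples
Naples | NULL
Oslo | Geneva
Oslo | Madrid
Oslo | Naples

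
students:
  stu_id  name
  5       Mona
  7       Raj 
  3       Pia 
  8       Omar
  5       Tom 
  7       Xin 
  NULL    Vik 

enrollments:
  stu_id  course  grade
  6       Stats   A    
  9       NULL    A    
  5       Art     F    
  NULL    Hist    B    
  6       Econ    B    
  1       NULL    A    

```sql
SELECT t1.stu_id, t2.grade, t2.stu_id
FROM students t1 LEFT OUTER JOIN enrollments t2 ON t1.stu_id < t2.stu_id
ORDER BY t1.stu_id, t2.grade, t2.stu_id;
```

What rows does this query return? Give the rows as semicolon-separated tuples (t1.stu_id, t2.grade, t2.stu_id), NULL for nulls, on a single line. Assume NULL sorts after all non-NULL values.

LEFT JOIN keeps every row from `students`; unmatched rows get NULL for `enrollments`'s columns.
Matching on t1.stu_id < t2.stu_id. A NULL in a compared column never satisfies the condition.
Matched pairs: 13; unmatched t1 rows kept: 1.

(3, A, 6); (3, A, 9); (3, B, 6); (3, F, 5); (5, A, 6); (5, A, 6); (5, A, 9); (5, A, 9); (5, B, 6); (5, B, 6); (7, A, 9); (7, A, 9); (8, A, 9); (NULL, NULL, NULL)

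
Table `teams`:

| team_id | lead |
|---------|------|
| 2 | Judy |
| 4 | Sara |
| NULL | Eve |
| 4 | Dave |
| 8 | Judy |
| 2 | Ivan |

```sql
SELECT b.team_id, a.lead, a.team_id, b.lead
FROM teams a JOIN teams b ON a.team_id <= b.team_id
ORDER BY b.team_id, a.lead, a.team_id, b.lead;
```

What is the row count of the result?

17

INNER JOIN keeps only pairs where the ON condition holds.
Matching on a.team_id <= b.team_id. A NULL in a compared column never satisfies the condition.
- team_id=2: 5 matching b row(s), so 5 row(s) emitted.
- team_id=4: 3 matching b row(s), so 3 row(s) emitted.
- team_id=NULL: no matching b row, dropped.
- team_id=4: 3 matching b row(s), so 3 row(s) emitted.
- team_id=8: 1 matching b row(s), so 1 row(s) emitted.
- team_id=2: 5 matching b row(s), so 5 row(s) emitted.
Total: 17 rows.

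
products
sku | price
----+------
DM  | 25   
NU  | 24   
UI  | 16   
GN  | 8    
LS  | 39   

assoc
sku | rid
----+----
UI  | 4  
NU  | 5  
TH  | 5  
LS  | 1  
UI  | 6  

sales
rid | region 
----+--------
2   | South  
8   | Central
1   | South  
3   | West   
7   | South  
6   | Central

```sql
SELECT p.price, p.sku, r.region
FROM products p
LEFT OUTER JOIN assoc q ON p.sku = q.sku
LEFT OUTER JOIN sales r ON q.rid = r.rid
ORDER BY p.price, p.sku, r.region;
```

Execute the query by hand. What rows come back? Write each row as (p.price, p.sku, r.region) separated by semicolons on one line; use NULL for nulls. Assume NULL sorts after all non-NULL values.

(8, GN, NULL); (16, UI, Central); (16, UI, NULL); (24, NU, NULL); (25, DM, NULL); (39, LS, South)

Joins associate left-to-right: products LEFT JOIN assoc on sku gives 6 intermediate row(s).
Then LEFT JOIN `sales r` on rid: each of those 6 rows is kept; rows whose q.rid has no match in r get NULL for r's columns.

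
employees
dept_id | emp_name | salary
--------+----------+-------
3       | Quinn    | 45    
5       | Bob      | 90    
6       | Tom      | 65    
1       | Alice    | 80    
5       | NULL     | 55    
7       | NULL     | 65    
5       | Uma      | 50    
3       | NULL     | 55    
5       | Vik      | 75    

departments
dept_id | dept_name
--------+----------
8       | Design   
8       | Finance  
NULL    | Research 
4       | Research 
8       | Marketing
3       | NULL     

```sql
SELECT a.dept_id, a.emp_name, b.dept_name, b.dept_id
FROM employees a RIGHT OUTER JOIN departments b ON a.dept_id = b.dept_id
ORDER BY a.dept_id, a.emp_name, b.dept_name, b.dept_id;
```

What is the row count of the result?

RIGHT JOIN keeps every row from `departments`; unmatched rows get NULL for `employees`'s columns.
Matching on a.dept_id = b.dept_id. A NULL in a compared column never satisfies the condition.
- a[0] dept_id=3 → 1 match(es) in b → 1 row(s).
- a[1] dept_id=5 → no match.
- a[2] dept_id=6 → no match.
- a[3] dept_id=1 → no match.
- a[4] dept_id=5 → no match.
- a[5] dept_id=7 → no match.
- a[6] dept_id=5 → no match.
- a[7] dept_id=3 → 1 match(es) in b → 1 row(s).
- a[8] dept_id=5 → no match.
- 5 b row(s) had no a match → kept, a columns NULL.
Total: 2 matched + 5 padded = 7 rows.

7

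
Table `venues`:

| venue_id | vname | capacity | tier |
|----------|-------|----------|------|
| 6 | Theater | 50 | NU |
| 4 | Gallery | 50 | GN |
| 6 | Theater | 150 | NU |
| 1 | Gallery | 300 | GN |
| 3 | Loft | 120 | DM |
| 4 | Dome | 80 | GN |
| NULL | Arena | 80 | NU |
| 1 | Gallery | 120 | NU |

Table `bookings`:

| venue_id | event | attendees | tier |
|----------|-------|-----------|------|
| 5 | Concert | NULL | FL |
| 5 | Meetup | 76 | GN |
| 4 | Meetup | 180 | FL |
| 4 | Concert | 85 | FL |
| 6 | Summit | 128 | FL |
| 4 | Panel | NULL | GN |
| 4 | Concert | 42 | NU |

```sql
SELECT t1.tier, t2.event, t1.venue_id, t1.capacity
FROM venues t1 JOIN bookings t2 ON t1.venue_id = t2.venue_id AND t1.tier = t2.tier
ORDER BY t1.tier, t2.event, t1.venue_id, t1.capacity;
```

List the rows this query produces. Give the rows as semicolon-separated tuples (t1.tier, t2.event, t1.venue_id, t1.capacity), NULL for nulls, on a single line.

(GN, Panel, 4, 50); (GN, Panel, 4, 80)

INNER JOIN keeps only pairs where the ON condition holds.
Matching on t1.venue_id = t2.venue_id AND t1.tier = t2.tier. A NULL in a compared column never satisfies the condition.
Matched pairs: 2.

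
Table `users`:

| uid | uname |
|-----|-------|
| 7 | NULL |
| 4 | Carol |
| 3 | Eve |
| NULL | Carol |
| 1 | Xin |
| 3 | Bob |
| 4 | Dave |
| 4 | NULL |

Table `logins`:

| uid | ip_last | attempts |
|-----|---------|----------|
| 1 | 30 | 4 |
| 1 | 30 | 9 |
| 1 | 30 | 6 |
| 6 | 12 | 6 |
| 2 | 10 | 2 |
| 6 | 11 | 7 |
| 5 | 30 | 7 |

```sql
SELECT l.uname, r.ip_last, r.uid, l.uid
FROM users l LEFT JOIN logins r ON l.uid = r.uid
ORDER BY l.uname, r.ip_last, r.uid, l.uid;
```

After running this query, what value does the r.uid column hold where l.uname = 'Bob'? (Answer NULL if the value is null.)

NULL

LEFT JOIN keeps every row from `users`; unmatched rows get NULL for `logins`'s columns.
Matching on l.uid = r.uid. A NULL in a compared column never satisfies the condition.
- uid=7: no r row matches, row kept with r columns NULL.
- uid=4: no r row matches, row kept with r columns NULL.
- uid=3: no r row matches, row kept with r columns NULL.
- uid=NULL: no r row matches, row kept with r columns NULL.
- uid=1: 3 matching r row(s), so 3 row(s) emitted.
- uid=3: no r row matches, row kept with r columns NULL.
- uid=4: no r row matches, row kept with r columns NULL.
- uid=4: no r row matches, row kept with r columns NULL.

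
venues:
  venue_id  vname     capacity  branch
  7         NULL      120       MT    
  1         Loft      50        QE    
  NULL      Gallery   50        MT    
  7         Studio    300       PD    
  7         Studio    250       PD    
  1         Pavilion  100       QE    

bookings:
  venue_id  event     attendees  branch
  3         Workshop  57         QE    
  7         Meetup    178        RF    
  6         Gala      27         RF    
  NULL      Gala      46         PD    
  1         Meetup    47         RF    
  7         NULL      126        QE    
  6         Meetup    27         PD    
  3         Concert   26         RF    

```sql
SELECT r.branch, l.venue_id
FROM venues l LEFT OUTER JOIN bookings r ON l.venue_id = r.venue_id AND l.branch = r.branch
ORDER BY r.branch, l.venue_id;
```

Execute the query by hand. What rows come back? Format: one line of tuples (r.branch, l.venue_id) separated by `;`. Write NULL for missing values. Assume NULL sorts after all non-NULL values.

(NULL, 1); (NULL, 1); (NULL, 7); (NULL, 7); (NULL, 7); (NULL, NULL)

LEFT JOIN keeps every row from `venues`; unmatched rows get NULL for `bookings`'s columns.
Matching on l.venue_id = r.venue_id AND l.branch = r.branch. A NULL in a compared column never satisfies the condition.
- l (venue_id=7, branch=MT) has no partner → padded with NULL.
- l (venue_id=1, branch=QE) has no partner → padded with NULL.
- l (venue_id=NULL, branch=MT) has no partner → padded with NULL.
- l (venue_id=7, branch=PD) has no partner → padded with NULL.
- l (venue_id=7, branch=PD) has no partner → padded with NULL.
- l (venue_id=1, branch=QE) has no partner → padded with NULL.
After projecting and ordering:
r.branch | l.venue_id
NULL | 1
NULL | 1
NULL | 7
NULL | 7
NULL | 7
NULL | NULL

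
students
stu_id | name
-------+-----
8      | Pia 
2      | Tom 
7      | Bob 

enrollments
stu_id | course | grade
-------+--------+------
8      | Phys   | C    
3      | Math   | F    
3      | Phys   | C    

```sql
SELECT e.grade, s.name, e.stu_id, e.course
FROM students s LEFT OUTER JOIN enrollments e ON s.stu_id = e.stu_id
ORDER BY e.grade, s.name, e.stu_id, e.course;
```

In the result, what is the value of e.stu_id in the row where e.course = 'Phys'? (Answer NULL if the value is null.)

8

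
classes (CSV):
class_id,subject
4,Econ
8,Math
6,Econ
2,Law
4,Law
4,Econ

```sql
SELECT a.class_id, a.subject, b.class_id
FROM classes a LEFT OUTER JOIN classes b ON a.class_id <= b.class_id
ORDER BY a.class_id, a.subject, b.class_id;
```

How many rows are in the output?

24

LEFT JOIN keeps every row from `classes a`; unmatched rows get NULL for `classes b`'s columns.
Matching on a.class_id <= b.class_id.
- a (class_id=4) pairs with 5 row(s) of b.
- a (class_id=8) pairs with 1 row(s) of b.
- a (class_id=6) pairs with 2 row(s) of b.
- a (class_id=2) pairs with 6 row(s) of b.
- a (class_id=4) pairs with 5 row(s) of b.
- a (class_id=4) pairs with 5 row(s) of b.
Total: 24 rows.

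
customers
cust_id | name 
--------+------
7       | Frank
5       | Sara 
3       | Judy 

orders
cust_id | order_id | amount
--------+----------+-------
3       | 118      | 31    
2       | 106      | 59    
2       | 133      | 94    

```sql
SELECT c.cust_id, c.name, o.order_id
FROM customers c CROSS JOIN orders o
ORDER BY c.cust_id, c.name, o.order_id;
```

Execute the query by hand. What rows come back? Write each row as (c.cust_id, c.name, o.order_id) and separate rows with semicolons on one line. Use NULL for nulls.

(3, Judy, 106); (3, Judy, 118); (3, Judy, 133); (5, Sara, 106); (5, Sara, 118); (5, Sara, 133); (7, Frank, 106); (7, Frank, 118); (7, Frank, 133)

CROSS JOIN pairs every row of `customers` with every row of `orders`: 3 × 3 = 9 rows.
After projecting and ordering:
c.cust_id | c.name | o.order_id
3 | Judy | 106
3 | Judy | 118
3 | Judy | 133
5 | Sara | 106
5 | Sara | 118
5 | Sara | 133
7 | Frank | 106
7 | Frank | 118
7 | Frank | 133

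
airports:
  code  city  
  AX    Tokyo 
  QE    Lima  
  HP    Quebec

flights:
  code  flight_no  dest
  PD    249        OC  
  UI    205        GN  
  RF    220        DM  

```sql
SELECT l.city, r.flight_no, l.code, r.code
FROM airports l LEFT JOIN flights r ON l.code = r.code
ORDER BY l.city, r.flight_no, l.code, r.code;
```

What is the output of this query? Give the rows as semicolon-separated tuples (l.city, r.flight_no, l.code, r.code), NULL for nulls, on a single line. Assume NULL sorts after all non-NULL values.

(Lima, NULL, QE, NULL); (Quebec, NULL, HP, NULL); (Tokyo, NULL, AX, NULL)

LEFT JOIN keeps every row from `airports`; unmatched rows get NULL for `flights`'s columns.
Matching on l.code = r.code.
- l[0] code=AX → no match; kept with NULLs on the r side.
- l[1] code=QE → no match; kept with NULLs on the r side.
- l[2] code=HP → no match; kept with NULLs on the r side.
After projecting and ordering:
l.city | r.flight_no | l.code | r.code
Lima | NULL | QE | NULL
Quebec | NULL | HP | NULL
Tokyo | NULL | AX | NULL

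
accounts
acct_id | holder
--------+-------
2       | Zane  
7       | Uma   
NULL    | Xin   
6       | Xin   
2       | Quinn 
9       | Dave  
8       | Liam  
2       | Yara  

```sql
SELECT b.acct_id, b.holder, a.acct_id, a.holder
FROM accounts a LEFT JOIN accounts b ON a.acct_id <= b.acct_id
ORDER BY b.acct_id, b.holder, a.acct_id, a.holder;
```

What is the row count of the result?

LEFT JOIN keeps every row from `accounts a`; unmatched rows get NULL for `accounts b`'s columns.
Matching on a.acct_id <= b.acct_id. A NULL in a compared column never satisfies the condition.
- a (acct_id=2) pairs with 7 row(s) of b.
- a (acct_id=7) pairs with 3 row(s) of b.
- a (acct_id=NULL) has no partner → padded with NULL.
- a (acct_id=6) pairs with 4 row(s) of b.
- a (acct_id=2) pairs with 7 row(s) of b.
- a (acct_id=9) pairs with 1 row(s) of b.
- a (acct_id=8) pairs with 2 row(s) of b.
- a (acct_id=2) pairs with 7 row(s) of b.
Total: 31 matched + 1 padded = 32 rows.

32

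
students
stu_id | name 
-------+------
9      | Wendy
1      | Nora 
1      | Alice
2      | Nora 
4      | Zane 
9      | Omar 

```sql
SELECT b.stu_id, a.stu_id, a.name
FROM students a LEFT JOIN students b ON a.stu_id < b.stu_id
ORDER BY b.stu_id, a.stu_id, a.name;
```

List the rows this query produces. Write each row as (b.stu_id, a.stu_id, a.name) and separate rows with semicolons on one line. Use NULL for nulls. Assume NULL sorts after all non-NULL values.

(2, 1, Alice); (2, 1, Nora); (4, 1, Alice); (4, 1, Nora); (4, 2, Nora); (9, 1, Alice); (9, 1, Alice); (9, 1, Nora); (9, 1, Nora); (9, 2, Nora); (9, 2, Nora); (9, 4, Zane); (9, 4, Zane); (NULL, 9, Omar); (NULL, 9, Wendy)

LEFT JOIN keeps every row from `students a`; unmatched rows get NULL for `students b`'s columns.
Matching on a.stu_id < b.stu_id.
Matched pairs: 13; unmatched a rows kept: 2.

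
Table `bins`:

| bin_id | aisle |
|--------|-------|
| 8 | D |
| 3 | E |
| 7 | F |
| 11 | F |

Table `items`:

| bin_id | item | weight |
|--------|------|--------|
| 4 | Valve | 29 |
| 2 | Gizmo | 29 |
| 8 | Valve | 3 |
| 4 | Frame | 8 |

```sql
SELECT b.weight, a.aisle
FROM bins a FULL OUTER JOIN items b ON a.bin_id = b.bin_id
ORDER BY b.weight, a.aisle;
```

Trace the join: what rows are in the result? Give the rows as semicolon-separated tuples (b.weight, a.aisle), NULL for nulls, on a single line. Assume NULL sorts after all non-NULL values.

FULL OUTER JOIN keeps every row from both sides; unmatched rows get NULL for the other side's columns.
Matching on a.bin_id = b.bin_id.
Matched pairs: 1; unmatched a rows kept: 3; unmatched b rows kept: 3.

(3, D); (8, NULL); (29, NULL); (29, NULL); (NULL, E); (NULL, F); (NULL, F)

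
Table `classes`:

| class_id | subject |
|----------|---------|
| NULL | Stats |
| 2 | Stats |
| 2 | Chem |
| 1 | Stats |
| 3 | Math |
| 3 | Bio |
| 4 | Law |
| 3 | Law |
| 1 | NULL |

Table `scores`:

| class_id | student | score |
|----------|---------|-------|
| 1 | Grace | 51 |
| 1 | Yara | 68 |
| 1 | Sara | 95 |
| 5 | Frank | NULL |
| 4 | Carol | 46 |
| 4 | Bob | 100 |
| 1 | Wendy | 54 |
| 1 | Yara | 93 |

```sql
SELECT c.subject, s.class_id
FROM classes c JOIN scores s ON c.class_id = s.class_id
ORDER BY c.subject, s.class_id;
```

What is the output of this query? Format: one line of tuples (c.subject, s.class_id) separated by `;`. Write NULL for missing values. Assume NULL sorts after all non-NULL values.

(Law, 4); (Law, 4); (Stats, 1); (Stats, 1); (Stats, 1); (Stats, 1); (Stats, 1); (NULL, 1); (NULL, 1); (NULL, 1); (NULL, 1); (NULL, 1)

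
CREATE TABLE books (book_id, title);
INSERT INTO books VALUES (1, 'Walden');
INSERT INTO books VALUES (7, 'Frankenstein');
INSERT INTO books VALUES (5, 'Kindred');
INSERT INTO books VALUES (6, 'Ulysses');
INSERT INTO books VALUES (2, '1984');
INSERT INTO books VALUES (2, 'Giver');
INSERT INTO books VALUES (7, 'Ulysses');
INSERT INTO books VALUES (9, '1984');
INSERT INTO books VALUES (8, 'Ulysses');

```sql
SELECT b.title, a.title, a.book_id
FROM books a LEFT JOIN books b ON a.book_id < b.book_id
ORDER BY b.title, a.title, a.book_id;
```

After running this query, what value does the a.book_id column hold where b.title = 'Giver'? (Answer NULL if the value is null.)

LEFT JOIN keeps every row from `books a`; unmatched rows get NULL for `books b`'s columns.
Matching on a.book_id < b.book_id.
Matched pairs: 34; unmatched a rows kept: 1.

1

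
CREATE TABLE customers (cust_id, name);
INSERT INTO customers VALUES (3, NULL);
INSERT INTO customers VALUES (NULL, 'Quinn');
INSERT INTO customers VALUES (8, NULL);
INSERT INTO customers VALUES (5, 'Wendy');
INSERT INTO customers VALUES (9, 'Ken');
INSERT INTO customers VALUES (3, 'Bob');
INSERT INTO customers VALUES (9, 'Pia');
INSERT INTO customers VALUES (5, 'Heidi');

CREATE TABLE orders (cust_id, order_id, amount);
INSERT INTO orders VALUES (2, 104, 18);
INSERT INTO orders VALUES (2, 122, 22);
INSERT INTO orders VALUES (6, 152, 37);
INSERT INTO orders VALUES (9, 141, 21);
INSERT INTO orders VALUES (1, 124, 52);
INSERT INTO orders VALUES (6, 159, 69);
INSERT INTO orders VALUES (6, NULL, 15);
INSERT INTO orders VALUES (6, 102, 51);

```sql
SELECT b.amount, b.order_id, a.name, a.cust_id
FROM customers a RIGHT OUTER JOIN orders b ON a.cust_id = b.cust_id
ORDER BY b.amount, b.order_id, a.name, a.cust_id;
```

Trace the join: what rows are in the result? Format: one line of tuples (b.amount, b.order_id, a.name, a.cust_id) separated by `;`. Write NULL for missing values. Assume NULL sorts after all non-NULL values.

(15, NULL, NULL, NULL); (18, 104, NULL, NULL); (21, 141, Ken, 9); (21, 141, Pia, 9); (22, 122, NULL, NULL); (37, 152, NULL, NULL); (51, 102, NULL, NULL); (52, 124, NULL, NULL); (69, 159, NULL, NULL)

RIGHT JOIN keeps every row from `orders`; unmatched rows get NULL for `customers`'s columns.
Matching on a.cust_id = b.cust_id. A NULL in a compared column never satisfies the condition.
- cust_id=3: no matching b row.
- cust_id=NULL: no matching b row.
- cust_id=8: no matching b row.
- cust_id=5: no matching b row.
- cust_id=9: 1 matching b row(s), so 1 row(s) emitted.
- cust_id=3: no matching b row.
- cust_id=9: 1 matching b row(s), so 1 row(s) emitted.
- cust_id=5: no matching b row.
- 7 b row(s) had no a match → kept, a columns NULL.
After projecting and ordering:
b.amount | b.order_id | a.name | a.cust_id
15 | NULL | NULL | NULL
18 | 104 | NULL | NULL
21 | 141 | Ken | 9
21 | 141 | Pia | 9
22 | 122 | NULL | NULL
37 | 152 | NULL | NULL
51 | 102 | NULL | NULL
52 | 124 | NULL | NULL
69 | 159 | NULL | NULL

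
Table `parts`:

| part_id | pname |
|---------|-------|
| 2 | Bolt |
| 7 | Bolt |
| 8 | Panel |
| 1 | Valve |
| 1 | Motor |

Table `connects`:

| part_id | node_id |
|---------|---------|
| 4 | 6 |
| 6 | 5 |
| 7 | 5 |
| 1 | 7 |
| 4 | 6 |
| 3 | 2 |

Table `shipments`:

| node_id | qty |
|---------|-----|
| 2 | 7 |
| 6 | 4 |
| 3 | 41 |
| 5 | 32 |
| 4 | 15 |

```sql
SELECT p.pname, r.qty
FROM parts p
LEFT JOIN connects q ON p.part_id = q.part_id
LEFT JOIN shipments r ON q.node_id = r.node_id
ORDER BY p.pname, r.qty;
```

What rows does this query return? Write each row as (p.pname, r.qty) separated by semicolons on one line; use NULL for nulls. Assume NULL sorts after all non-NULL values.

(Bolt, 32); (Bolt, NULL); (Motor, NULL); (Panel, NULL); (Valve, NULL)

Step 1 — p LEFT JOIN q on part_id → 5 row(s).
Then LEFT JOIN `shipments r` on node_id: each of those 5 rows is kept; rows whose q.node_id has no match in r get NULL for r's columns.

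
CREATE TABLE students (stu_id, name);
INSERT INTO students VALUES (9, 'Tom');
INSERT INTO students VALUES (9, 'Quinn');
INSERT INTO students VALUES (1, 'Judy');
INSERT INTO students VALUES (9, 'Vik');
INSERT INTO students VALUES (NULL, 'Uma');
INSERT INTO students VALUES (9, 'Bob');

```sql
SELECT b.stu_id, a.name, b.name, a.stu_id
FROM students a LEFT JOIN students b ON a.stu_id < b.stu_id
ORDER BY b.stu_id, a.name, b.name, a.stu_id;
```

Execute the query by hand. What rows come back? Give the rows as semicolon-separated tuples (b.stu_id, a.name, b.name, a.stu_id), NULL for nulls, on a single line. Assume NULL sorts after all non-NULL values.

(9, Judy, Bob, 1); (9, Judy, Quinn, 1); (9, Judy, Tom, 1); (9, Judy, Vik, 1); (NULL, Bob, NULL, 9); (NULL, Quinn, NULL, 9); (NULL, Tom, NULL, 9); (NULL, Uma, NULL, NULL); (NULL, Vik, NULL, 9)

LEFT JOIN keeps every row from `students a`; unmatched rows get NULL for `students b`'s columns.
Matching on a.stu_id < b.stu_id. A NULL in a compared column never satisfies the condition.
Matched pairs: 4; unmatched a rows kept: 5.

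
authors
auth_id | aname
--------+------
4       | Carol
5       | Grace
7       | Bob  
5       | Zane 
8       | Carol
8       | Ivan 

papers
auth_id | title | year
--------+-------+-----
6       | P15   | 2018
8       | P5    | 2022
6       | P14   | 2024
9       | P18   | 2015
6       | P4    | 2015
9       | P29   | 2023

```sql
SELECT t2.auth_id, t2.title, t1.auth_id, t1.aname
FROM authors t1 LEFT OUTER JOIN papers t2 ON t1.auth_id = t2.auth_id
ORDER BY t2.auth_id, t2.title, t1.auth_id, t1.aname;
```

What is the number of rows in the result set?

LEFT JOIN keeps every row from `authors`; unmatched rows get NULL for `papers`'s columns.
Matching on t1.auth_id = t2.auth_id.
Matched pairs: 2; unmatched t1 rows kept: 4.
Total: 2 matched + 4 padded = 6 rows.

6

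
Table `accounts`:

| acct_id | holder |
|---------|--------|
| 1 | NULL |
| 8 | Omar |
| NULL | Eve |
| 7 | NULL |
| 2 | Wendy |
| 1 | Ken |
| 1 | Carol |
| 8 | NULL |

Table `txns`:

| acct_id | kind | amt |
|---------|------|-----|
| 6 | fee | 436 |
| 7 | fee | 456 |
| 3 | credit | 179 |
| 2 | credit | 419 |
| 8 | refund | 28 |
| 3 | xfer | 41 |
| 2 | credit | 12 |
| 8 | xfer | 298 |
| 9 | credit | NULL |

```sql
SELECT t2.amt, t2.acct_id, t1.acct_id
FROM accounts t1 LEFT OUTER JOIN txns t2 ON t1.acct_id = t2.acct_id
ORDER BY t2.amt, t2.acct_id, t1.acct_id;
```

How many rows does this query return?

LEFT JOIN keeps every row from `accounts`; unmatched rows get NULL for `txns`'s columns.
Matching on t1.acct_id = t2.acct_id. A NULL in a compared column never satisfies the condition.
- t1[0] acct_id=1 → no match; kept with NULLs on the t2 side.
- t1[1] acct_id=8 → 2 match(es) in t2 → 2 row(s).
- t1[2] acct_id=NULL → no match; kept with NULLs on the t2 side.
- t1[3] acct_id=7 → 1 match(es) in t2 → 1 row(s).
- t1[4] acct_id=2 → 2 match(es) in t2 → 2 row(s).
- t1[5] acct_id=1 → no match; kept with NULLs on the t2 side.
- t1[6] acct_id=1 → no match; kept with NULLs on the t2 side.
- t1[7] acct_id=8 → 2 match(es) in t2 → 2 row(s).
Total: 7 matched + 4 padded = 11 rows.

11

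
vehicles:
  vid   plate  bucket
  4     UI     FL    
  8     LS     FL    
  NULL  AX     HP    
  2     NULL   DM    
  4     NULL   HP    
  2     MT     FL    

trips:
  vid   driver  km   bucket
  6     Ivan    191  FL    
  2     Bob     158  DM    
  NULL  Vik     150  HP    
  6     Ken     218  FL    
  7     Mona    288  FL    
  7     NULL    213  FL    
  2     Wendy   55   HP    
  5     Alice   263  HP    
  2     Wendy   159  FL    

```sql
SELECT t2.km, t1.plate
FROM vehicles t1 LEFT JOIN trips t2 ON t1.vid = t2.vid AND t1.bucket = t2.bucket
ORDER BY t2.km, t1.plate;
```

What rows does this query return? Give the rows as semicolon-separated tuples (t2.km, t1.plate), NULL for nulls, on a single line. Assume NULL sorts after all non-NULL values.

LEFT JOIN keeps every row from `vehicles`; unmatched rows get NULL for `trips`'s columns.
Matching on t1.vid = t2.vid AND t1.bucket = t2.bucket. A NULL in a compared column never satisfies the condition.
Matched pairs: 2; unmatched t1 rows kept: 4.

(158, NULL); (159, MT); (NULL, AX); (NULL, LS); (NULL, UI); (NULL, NULL)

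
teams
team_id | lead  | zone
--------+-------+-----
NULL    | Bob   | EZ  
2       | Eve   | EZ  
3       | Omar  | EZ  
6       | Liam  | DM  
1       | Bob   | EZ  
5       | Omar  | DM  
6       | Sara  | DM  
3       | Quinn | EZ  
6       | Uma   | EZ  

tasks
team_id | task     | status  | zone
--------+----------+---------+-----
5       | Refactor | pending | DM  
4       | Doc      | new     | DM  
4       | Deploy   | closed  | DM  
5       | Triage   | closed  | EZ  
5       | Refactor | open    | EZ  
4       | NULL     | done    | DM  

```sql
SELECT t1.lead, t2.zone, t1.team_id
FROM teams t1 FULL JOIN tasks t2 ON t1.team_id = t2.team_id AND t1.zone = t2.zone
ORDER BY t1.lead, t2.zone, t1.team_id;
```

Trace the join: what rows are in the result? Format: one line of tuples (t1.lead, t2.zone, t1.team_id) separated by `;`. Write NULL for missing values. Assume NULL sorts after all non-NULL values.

FULL OUTER JOIN keeps every row from both sides; unmatched rows get NULL for the other side's columns.
Matching on t1.team_id = t2.team_id AND t1.zone = t2.zone. A NULL in a compared column never satisfies the condition.
- t1[0] team_id=NULL, zone=EZ → no match; kept with NULLs on the t2 side.
- t1[1] team_id=2, zone=EZ → no match; kept with NULLs on the t2 side.
- t1[2] team_id=3, zone=EZ → no match; kept with NULLs on the t2 side.
- t1[3] team_id=6, zone=DM → no match; kept with NULLs on the t2 side.
- t1[4] team_id=1, zone=EZ → no match; kept with NULLs on the t2 side.
- t1[5] team_id=5, zone=DM → 1 match(es) in t2 → 1 row(s).
- t1[6] team_id=6, zone=DM → no match; kept with NULLs on the t2 side.
- t1[7] team_id=3, zone=EZ → no match; kept with NULLs on the t2 side.
- t1[8] team_id=6, zone=EZ → no match; kept with NULLs on the t2 side.
- 5 row(s) from t2 found no t1 partner → padded with NULL.

(Bob, NULL, 1); (Bob, NULL, NULL); (Eve, NULL, 2); (Liam, NULL, 6); (Omar, DM, 5); (Omar, NULL, 3); (Quinn, NULL, 3); (Sara, NULL, 6); (Uma, NULL, 6); (NULL, DM, NULL); (NULL, DM, NULL); (NULL, DM, NULL); (NULL, EZ, NULL); (NULL, EZ, NULL)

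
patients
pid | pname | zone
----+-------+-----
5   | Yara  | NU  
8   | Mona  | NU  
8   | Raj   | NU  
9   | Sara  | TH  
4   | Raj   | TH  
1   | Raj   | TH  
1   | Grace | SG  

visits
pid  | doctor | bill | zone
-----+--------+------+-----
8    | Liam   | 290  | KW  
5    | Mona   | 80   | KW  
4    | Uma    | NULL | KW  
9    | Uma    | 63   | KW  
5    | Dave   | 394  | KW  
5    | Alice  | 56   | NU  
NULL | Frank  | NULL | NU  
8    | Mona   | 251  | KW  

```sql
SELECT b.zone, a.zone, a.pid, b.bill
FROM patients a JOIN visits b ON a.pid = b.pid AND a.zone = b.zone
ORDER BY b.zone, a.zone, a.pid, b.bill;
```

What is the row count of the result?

1

INNER JOIN keeps only pairs where the ON condition holds.
Matching on a.pid = b.pid AND a.zone = b.zone. A NULL in a compared column never satisfies the condition.
- a (pid=5, zone=NU) pairs with 1 row(s) of b.
- a (pid=8, zone=NU) has no partner → excluded.
- a (pid=8, zone=NU) has no partner → excluded.
- a (pid=9, zone=TH) has no partner → excluded.
- a (pid=4, zone=TH) has no partner → excluded.
- a (pid=1, zone=TH) has no partner → excluded.
- a (pid=1, zone=SG) has no partner → excluded.
Total: 1 rows.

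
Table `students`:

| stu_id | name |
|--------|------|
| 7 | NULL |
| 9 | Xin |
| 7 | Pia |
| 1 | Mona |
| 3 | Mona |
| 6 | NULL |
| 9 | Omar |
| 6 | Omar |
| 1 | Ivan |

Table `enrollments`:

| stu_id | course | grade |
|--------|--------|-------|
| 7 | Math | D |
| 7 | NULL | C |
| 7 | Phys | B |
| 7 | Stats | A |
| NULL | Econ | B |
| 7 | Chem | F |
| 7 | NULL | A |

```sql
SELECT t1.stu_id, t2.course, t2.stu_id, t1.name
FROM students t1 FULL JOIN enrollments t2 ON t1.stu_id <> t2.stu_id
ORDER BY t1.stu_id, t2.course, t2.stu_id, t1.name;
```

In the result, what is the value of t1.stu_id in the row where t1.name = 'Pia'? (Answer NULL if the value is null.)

7

FULL OUTER JOIN keeps every row from both sides; unmatched rows get NULL for the other side's columns.
Matching on t1.stu_id <> t2.stu_id. A NULL in a compared column never satisfies the condition.
- t1 row (stu_id=7): no match → kept, t2 columns NULL.
- t1 row (stu_id=9): matches 6 t2 row(s) → 6 output row(s).
- t1 row (stu_id=7): no match → kept, t2 columns NULL.
- t1 row (stu_id=1): matches 6 t2 row(s) → 6 output row(s).
- t1 row (stu_id=3): matches 6 t2 row(s) → 6 output row(s).
- t1 row (stu_id=6): matches 6 t2 row(s) → 6 output row(s).
- t1 row (stu_id=9): matches 6 t2 row(s) → 6 output row(s).
- t1 row (stu_id=6): matches 6 t2 row(s) → 6 output row(s).
- t1 row (stu_id=1): matches 6 t2 row(s) → 6 output row(s).
- plus 1 unmatched t2 row(s), each kept with NULL t1 columns.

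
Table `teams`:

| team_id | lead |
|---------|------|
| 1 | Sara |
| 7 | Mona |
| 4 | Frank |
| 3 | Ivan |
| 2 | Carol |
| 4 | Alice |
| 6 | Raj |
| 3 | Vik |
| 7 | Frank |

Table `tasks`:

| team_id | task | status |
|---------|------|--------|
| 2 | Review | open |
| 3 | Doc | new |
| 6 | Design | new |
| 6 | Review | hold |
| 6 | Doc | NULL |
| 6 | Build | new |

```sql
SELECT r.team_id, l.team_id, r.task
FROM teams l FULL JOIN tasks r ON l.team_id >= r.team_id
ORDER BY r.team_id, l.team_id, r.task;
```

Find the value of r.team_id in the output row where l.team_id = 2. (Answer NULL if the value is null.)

2

FULL OUTER JOIN keeps every row from both sides; unmatched rows get NULL for the other side's columns.
Matching on l.team_id >= r.team_id.
- l[0] team_id=1 → no match; kept with NULLs on the r side.
- l[1] team_id=7 → 6 match(es) in r → 6 row(s).
- l[2] team_id=4 → 2 match(es) in r → 2 row(s).
- l[3] team_id=3 → 2 match(es) in r → 2 row(s).
- l[4] team_id=2 → 1 match(es) in r → 1 row(s).
- l[5] team_id=4 → 2 match(es) in r → 2 row(s).
- l[6] team_id=6 → 6 match(es) in r → 6 row(s).
- l[7] team_id=3 → 2 match(es) in r → 2 row(s).
- l[8] team_id=7 → 6 match(es) in r → 6 row(s).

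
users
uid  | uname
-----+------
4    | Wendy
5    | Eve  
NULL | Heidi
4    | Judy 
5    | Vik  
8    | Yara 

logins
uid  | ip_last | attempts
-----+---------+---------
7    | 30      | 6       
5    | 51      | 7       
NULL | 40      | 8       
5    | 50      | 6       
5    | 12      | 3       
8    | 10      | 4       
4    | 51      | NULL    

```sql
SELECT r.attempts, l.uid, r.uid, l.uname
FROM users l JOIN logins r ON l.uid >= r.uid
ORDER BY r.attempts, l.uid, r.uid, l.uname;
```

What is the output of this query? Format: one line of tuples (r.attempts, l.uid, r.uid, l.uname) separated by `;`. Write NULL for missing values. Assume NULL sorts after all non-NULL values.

(3, 5, 5, Eve); (3, 5, 5, Vik); (3, 8, 5, Yara); (4, 8, 8, Yara); (6, 5, 5, Eve); (6, 5, 5, Vik); (6, 8, 5, Yara); (6, 8, 7, Yara); (7, 5, 5, Eve); (7, 5, 5, Vik); (7, 8, 5, Yara); (NULL, 4, 4, Judy); (NULL, 4, 4, Wendy); (NULL, 5, 4, Eve); (NULL, 5, 4, Vik); (NULL, 8, 4, Yara)

INNER JOIN keeps only pairs where the ON condition holds.
Matching on l.uid >= r.uid. A NULL in a compared column never satisfies the condition.
- uid=4: 1 matching r row(s), so 1 row(s) emitted.
- uid=5: 4 matching r row(s), so 4 row(s) emitted.
- uid=NULL: no matching r row, dropped.
- uid=4: 1 matching r row(s), so 1 row(s) emitted.
- uid=5: 4 matching r row(s), so 4 row(s) emitted.
- uid=8: 6 matching r row(s), so 6 row(s) emitted.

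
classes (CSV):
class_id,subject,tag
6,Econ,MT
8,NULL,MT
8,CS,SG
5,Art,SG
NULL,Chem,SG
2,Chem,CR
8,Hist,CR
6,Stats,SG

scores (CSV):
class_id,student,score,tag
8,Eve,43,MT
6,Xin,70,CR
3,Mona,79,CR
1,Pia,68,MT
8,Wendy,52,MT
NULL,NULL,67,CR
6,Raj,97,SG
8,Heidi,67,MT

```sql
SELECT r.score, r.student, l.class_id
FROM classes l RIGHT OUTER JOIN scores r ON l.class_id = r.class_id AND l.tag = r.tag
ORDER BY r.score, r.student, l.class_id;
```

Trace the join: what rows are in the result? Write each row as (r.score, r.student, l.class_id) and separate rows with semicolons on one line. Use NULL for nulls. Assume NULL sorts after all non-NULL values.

(43, Eve, 8); (52, Wendy, 8); (67, Heidi, 8); (67, NULL, NULL); (68, Pia, NULL); (70, Xin, NULL); (79, Mona, NULL); (97, Raj, 6)

RIGHT JOIN keeps every row from `scores`; unmatched rows get NULL for `classes`'s columns.
Matching on l.class_id = r.class_id AND l.tag = r.tag. A NULL in a compared column never satisfies the condition.
- l (class_id=6, tag=MT) has no partner in r.
- l (class_id=8, tag=MT) pairs with 3 row(s) of r.
- l (class_id=8, tag=SG) has no partner in r.
- l (class_id=5, tag=SG) has no partner in r.
- l (class_id=NULL, tag=SG) has no partner in r.
- l (class_id=2, tag=CR) has no partner in r.
- l (class_id=8, tag=CR) has no partner in r.
- l (class_id=6, tag=SG) pairs with 1 row(s) of r.
- 4 r row(s) had no l match → kept, l columns NULL.
After projecting and ordering:
r.score | r.student | l.class_id
43 | Eve | 8
52 | Wendy | 8
67 | Heidi | 8
67 | NULL | NULL
68 | Pia | NULL
70 | Xin | NULL
79 | Mona | NULL
97 | Raj | 6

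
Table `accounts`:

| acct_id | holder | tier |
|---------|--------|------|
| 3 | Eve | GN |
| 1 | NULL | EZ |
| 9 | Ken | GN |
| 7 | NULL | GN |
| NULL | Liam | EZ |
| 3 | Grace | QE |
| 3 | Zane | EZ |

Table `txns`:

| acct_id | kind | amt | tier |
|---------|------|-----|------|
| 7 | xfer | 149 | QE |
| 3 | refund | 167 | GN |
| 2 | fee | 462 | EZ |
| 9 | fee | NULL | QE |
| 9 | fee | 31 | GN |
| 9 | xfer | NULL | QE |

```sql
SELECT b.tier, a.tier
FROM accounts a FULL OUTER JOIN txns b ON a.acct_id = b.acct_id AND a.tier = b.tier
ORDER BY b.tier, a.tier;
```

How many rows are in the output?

FULL OUTER JOIN keeps every row from both sides; unmatched rows get NULL for the other side's columns.
Matching on a.acct_id = b.acct_id AND a.tier = b.tier. A NULL in a compared column never satisfies the condition.
Matched pairs: 2; unmatched a rows kept: 5; unmatched b rows kept: 4.
Total: 2 matched + 9 padded = 11 rows.

11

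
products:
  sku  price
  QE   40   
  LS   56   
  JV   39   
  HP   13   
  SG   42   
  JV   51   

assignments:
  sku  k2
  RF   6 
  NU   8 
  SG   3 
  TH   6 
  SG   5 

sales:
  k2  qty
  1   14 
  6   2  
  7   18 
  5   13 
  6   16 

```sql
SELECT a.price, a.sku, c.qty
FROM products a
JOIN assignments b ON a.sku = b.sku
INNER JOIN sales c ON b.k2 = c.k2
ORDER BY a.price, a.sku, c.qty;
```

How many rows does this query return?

Joins associate left-to-right: products INNER JOIN assignments on sku gives 2 intermediate row(s).
Then INNER JOIN `sales c` on k2: keep only rows whose b.k2 appears in c.
Result: 1 row(s).

1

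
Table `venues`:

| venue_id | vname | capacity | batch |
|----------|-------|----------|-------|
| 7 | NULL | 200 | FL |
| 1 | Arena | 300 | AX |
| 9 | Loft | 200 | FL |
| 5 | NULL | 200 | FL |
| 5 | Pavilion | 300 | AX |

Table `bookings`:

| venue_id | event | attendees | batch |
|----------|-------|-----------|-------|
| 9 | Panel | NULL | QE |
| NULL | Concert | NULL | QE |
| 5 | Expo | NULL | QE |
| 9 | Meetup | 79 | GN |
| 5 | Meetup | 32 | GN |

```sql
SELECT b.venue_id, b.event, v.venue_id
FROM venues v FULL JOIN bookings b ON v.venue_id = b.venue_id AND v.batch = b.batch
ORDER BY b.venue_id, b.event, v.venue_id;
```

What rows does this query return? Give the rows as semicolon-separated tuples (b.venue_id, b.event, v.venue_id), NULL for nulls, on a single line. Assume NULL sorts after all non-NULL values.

FULL OUTER JOIN keeps every row from both sides; unmatched rows get NULL for the other side's columns.
Matching on v.venue_id = b.venue_id AND v.batch = b.batch. A NULL in a compared column never satisfies the condition.
- venue_id=7, batch=FL: no b row matches, row kept with b columns NULL.
- venue_id=1, batch=AX: no b row matches, row kept with b columns NULL.
- venue_id=9, batch=FL: no b row matches, row kept with b columns NULL.
- venue_id=5, batch=FL: no b row matches, row kept with b columns NULL.
- venue_id=5, batch=AX: no b row matches, row kept with b columns NULL.
- 5 b row(s) had no v match → kept, v columns NULL.
After projecting and ordering:
b.venue_id | b.event | v.venue_id
5 | Expo | NULL
5 | Meetup | NULL
9 | Meetup | NULL
9 | Panel | NULL
NULL | Concert | NULL
NULL | NULL | 1
NULL | NULL | 5
NULL | NULL | 5
NULL | NULL | 7
NULL | NULL | 9

(5, Expo, NULL); (5, Meetup, NULL); (9, Meetup, NULL); (9, Panel, NULL); (NULL, Concert, NULL); (NULL, NULL, 1); (NULL, NULL, 5); (NULL, NULL, 5); (NULL, NULL, 7); (NULL, NULL, 9)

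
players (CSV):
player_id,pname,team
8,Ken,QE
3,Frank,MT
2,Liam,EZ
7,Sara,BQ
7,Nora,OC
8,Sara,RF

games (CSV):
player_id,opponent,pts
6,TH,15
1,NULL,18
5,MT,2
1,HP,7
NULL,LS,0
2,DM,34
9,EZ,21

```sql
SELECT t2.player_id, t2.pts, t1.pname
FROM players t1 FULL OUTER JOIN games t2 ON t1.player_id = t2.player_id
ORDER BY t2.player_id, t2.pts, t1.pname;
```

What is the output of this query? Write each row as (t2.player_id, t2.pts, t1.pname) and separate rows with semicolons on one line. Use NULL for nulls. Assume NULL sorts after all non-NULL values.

FULL OUTER JOIN keeps every row from both sides; unmatched rows get NULL for the other side's columns.
Matching on t1.player_id = t2.player_id. A NULL in a compared column never satisfies the condition.
Matched pairs: 1; unmatched t1 rows kept: 5; unmatched t2 rows kept: 6.

(1, 7, NULL); (1, 18, NULL); (2, 34, Liam); (5, 2, NULL); (6, 15, NULL); (9, 21, NULL); (NULL, 0, NULL); (NULL, NULL, Frank); (NULL, NULL, Ken); (NULL, NULL, Nora); (NULL, NULL, Sara); (NULL, NULL, Sara)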